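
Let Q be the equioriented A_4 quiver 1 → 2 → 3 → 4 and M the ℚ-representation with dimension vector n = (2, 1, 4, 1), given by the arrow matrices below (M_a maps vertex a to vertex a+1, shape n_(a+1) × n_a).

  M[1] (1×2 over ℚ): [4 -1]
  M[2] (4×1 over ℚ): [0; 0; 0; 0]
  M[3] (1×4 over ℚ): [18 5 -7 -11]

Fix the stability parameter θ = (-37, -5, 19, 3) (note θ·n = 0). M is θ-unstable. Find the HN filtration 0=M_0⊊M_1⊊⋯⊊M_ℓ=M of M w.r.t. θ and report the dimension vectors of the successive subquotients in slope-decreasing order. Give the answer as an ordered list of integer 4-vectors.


Barcode: M ≅ I[1,1], I[1,2], I[3,3]^3, I[3,4]. HN layers by μ_θ (4 steps, strictly decreasing):
  μ^(1)=19; μ^(2)=11; μ^(3)=-5; μ^(4)=-37

((0, 0, 3, 0); (0, 0, 1, 1); (0, 1, 0, 0); (2, 0, 0, 0))


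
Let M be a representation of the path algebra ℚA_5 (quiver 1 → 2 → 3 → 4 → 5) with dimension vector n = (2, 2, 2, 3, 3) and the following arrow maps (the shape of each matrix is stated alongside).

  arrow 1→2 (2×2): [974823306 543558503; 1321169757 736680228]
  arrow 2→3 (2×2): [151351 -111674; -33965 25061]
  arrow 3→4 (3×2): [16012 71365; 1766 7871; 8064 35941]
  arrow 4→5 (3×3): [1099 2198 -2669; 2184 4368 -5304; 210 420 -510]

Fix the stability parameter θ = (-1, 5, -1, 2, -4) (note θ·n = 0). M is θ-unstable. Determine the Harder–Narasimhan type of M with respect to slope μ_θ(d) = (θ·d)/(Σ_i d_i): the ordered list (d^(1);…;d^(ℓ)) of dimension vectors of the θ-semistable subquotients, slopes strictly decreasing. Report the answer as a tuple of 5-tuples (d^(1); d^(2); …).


Interval decomposition of M: I[1,4], I[1,5], I[4,4], I[5,5]^2.
HN type (ℓ=4): μ^(1)=2; μ^(2)=1/2; μ^(3)=-1; μ^(4)=-4

((0, 1, 1, 2, 0); (0, 1, 1, 1, 1); (2, 0, 0, 0, 0); (0, 0, 0, 0, 2))


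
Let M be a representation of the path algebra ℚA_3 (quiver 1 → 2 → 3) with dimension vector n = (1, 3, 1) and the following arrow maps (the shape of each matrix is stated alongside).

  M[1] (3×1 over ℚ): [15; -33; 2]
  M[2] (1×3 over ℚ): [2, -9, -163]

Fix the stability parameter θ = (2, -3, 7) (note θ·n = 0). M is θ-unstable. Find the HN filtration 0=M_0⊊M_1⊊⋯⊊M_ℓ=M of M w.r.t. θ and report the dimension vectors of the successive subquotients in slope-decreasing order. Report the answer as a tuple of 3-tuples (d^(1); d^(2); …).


Barcode: M ≅ I[1,3], I[2,2]^2. HN layers by μ_θ (3 steps, strictly decreasing):
  μ^(1)=7; μ^(2)=-1/2; μ^(3)=-3

((0, 0, 1); (1, 1, 0); (0, 2, 0))


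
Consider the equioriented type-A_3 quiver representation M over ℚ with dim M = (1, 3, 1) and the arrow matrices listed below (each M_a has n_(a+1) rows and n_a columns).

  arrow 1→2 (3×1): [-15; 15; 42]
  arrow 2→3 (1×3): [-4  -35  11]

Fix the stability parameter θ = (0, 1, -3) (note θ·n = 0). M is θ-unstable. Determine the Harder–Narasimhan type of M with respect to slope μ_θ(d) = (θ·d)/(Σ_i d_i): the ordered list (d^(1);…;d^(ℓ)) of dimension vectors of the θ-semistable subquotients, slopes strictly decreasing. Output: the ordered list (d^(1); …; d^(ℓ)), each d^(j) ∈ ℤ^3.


Via rank(M_{q-1}∘⋯∘M_p): M ≅ I[1,3], I[2,2]^2.
μ_θ-semistable layers: μ^(1)=1; μ^(2)=-2/3

((0, 2, 0); (1, 1, 1))


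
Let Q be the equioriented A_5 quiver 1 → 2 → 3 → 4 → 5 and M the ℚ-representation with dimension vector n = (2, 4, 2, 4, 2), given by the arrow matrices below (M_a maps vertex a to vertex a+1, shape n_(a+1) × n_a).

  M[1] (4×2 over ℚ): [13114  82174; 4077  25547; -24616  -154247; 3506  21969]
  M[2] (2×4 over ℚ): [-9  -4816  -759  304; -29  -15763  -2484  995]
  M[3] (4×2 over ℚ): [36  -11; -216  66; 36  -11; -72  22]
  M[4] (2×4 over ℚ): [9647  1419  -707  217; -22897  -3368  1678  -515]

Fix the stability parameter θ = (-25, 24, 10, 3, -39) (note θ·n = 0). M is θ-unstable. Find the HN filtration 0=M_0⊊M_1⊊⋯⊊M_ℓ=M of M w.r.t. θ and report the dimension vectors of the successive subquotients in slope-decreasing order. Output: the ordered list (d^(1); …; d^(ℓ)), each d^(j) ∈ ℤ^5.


Barcode: M ≅ I[1,3], I[1,5], I[2,2]^2, I[4,4]^2, I[4,5]. HN layers by μ_θ (6 steps, strictly decreasing):
  μ^(1)=24; μ^(2)=17; μ^(3)=3; μ^(4)=-1/2; μ^(5)=-18; μ^(6)=-25

((0, 2, 0, 0, 0); (0, 1, 1, 0, 0); (0, 0, 0, 2, 0); (0, 1, 1, 1, 1); (0, 0, 0, 1, 1); (2, 0, 0, 0, 0))


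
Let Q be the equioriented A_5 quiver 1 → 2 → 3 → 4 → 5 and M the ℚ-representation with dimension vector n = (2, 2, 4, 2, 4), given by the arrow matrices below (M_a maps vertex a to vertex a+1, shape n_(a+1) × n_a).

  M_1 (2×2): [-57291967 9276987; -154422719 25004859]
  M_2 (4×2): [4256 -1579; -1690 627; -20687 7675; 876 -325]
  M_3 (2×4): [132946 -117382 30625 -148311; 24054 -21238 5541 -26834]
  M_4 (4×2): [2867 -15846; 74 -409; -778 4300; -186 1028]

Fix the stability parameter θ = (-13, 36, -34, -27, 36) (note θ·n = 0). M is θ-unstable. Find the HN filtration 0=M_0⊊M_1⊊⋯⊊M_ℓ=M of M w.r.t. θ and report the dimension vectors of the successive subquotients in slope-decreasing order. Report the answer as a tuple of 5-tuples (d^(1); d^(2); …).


Barcode: M ≅ I[1,1], I[1,5], I[2,5], I[3,3]^2, I[5,5]^2. HN layers by μ_θ (4 steps, strictly decreasing):
  μ^(1)=36; μ^(2)=-25/3; μ^(3)=-13; μ^(4)=-34

((0, 0, 0, 0, 4); (0, 2, 2, 2, 0); (2, 0, 0, 0, 0); (0, 0, 2, 0, 0))


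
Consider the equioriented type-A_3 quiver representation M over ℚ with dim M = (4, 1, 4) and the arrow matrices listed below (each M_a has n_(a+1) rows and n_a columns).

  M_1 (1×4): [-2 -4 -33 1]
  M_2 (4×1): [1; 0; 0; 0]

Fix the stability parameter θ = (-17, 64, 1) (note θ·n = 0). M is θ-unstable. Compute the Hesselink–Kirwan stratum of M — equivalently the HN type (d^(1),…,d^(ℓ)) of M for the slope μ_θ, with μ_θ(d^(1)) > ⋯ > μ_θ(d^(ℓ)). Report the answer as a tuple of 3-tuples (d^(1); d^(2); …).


Barcode: M ≅ I[1,1]^3, I[1,3], I[3,3]^3. HN layers by μ_θ (3 steps, strictly decreasing):
  μ^(1)=65/2; μ^(2)=1; μ^(3)=-17

((0, 1, 1); (0, 0, 3); (4, 0, 0))


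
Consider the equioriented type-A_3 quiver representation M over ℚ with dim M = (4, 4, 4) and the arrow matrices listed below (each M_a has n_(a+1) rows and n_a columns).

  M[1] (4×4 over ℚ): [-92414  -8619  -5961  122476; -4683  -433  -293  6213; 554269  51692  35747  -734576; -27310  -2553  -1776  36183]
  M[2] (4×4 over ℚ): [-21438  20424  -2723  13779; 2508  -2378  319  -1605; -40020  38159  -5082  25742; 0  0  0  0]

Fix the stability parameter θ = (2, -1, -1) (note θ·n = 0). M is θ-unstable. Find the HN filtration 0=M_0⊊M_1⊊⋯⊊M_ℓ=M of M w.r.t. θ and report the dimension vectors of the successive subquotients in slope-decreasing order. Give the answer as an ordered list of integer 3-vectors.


Via rank(M_{q-1}∘⋯∘M_p): M ≅ I[1,2], I[1,3]^3, I[3,3].
μ_θ-semistable layers: μ^(1)=1/2; μ^(2)=0; μ^(3)=-1

((1, 1, 0); (3, 3, 3); (0, 0, 1))


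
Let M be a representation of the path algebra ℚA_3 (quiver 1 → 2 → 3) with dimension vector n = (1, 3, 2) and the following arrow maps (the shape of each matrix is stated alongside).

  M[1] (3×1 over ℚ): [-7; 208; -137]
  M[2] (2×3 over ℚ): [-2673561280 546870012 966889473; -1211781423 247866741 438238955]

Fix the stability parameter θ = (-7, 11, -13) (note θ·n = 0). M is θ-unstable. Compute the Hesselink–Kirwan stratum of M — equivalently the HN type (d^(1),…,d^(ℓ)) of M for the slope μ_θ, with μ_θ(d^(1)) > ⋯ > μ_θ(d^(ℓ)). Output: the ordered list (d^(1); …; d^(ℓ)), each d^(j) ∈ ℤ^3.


Barcode: M ≅ I[1,3], I[2,2], I[2,3]. HN layers by μ_θ (3 steps, strictly decreasing):
  μ^(1)=11; μ^(2)=-1; μ^(3)=-7

((0, 1, 0); (0, 2, 2); (1, 0, 0))


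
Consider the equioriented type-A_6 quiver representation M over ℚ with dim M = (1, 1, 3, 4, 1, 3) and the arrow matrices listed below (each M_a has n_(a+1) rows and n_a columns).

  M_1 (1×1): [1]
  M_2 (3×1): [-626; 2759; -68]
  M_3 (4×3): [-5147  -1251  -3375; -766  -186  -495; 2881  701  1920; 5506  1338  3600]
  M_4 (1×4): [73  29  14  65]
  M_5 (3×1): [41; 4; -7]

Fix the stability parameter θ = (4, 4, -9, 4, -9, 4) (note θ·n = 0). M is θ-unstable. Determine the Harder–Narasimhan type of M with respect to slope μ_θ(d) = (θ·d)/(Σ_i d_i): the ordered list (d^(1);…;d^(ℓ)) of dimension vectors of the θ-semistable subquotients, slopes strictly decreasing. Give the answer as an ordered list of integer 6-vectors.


Interval decomposition of M: I[1,6], I[3,3], I[3,4], I[4,4]^2, I[6,6]^2.
HN type (ℓ=3): μ^(1)=4; μ^(2)=-6/5; μ^(3)=-9

((0, 0, 0, 3, 0, 3); (1, 1, 1, 1, 1, 0); (0, 0, 2, 0, 0, 0))


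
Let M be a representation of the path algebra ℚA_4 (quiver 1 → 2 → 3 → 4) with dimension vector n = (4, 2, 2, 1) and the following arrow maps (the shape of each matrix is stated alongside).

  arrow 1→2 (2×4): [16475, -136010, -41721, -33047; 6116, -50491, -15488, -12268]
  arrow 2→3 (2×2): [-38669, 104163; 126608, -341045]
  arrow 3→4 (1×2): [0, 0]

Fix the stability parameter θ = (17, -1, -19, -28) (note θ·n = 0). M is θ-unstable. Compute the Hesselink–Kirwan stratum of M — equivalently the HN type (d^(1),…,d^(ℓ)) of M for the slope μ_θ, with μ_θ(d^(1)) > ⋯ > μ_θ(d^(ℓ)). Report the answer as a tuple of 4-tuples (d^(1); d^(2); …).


Barcode: M ≅ I[1,1]^2, I[1,3]^2, I[4,4]. HN layers by μ_θ (3 steps, strictly decreasing):
  μ^(1)=17; μ^(2)=-1; μ^(3)=-28

((2, 0, 0, 0); (2, 2, 2, 0); (0, 0, 0, 1))


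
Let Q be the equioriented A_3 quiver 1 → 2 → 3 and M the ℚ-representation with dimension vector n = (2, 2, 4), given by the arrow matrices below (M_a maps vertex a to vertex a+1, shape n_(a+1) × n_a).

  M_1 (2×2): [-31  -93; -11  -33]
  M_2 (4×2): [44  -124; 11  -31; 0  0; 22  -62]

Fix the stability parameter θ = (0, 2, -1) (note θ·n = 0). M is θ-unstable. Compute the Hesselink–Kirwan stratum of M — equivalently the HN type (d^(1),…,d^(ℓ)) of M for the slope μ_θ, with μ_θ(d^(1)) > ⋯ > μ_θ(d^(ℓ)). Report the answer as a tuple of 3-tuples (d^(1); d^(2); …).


Via rank(M_{q-1}∘⋯∘M_p): M ≅ I[1,1], I[1,2], I[2,3], I[3,3]^3.
μ_θ-semistable layers: μ^(1)=2; μ^(2)=1/2; μ^(3)=0; μ^(4)=-1

((0, 1, 0); (0, 1, 1); (2, 0, 0); (0, 0, 3))


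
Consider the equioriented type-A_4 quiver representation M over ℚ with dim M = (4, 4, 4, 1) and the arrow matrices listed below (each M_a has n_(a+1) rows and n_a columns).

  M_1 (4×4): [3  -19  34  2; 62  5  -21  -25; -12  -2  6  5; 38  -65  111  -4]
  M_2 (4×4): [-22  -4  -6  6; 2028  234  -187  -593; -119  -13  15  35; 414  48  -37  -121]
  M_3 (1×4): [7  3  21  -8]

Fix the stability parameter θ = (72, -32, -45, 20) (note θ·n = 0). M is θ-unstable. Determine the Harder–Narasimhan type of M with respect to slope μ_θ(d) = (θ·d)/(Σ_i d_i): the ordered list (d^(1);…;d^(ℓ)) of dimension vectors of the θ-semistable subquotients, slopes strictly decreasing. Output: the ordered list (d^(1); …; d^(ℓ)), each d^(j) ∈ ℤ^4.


Interval decomposition of M: I[1,3]^3, I[1,4].
HN type (ℓ=2): μ^(1)=20; μ^(2)=-5/3

((0, 0, 0, 1); (4, 4, 4, 0))


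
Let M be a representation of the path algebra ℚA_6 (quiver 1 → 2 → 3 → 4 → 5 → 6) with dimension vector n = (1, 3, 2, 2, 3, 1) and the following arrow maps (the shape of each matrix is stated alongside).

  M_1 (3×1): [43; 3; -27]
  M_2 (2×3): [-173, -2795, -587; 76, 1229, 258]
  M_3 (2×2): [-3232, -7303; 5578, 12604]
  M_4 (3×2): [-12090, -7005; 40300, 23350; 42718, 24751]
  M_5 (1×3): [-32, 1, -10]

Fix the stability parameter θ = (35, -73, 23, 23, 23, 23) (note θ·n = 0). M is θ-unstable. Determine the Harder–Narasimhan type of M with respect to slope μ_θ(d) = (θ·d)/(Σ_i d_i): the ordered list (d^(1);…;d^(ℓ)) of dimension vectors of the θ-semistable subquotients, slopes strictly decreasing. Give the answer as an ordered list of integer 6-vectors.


Interval decomposition of M: I[1,4], I[2,2], I[2,5], I[5,5], I[5,6].
HN type (ℓ=3): μ^(1)=23; μ^(2)=-19; μ^(3)=-73

((0, 0, 2, 2, 3, 1); (1, 1, 0, 0, 0, 0); (0, 2, 0, 0, 0, 0))


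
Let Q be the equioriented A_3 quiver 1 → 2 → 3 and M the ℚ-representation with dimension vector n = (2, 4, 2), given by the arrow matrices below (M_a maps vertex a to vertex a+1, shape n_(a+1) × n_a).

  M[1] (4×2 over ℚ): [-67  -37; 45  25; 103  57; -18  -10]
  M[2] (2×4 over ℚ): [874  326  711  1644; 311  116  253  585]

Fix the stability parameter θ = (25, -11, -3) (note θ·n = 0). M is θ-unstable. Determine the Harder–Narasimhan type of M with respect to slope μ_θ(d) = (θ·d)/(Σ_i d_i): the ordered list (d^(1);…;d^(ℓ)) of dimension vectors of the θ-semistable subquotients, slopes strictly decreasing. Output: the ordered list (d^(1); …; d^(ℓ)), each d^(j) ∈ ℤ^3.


Interval decomposition of M: I[1,3]^2, I[2,2]^2.
HN type (ℓ=2): μ^(1)=11/3; μ^(2)=-11

((2, 2, 2); (0, 2, 0))


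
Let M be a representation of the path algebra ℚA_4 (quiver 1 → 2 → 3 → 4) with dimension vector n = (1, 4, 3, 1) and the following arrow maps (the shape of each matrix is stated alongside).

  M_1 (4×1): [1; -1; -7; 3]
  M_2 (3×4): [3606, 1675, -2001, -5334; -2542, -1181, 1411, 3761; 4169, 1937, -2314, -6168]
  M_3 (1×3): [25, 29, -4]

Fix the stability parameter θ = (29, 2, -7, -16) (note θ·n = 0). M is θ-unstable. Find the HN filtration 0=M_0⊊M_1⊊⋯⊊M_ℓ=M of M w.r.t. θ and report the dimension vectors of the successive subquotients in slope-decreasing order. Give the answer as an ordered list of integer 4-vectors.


Interval decomposition of M: I[1,4], I[2,2], I[2,3]^2.
HN type (ℓ=2): μ^(1)=2; μ^(2)=-5/2

((1, 2, 1, 1); (0, 2, 2, 0))


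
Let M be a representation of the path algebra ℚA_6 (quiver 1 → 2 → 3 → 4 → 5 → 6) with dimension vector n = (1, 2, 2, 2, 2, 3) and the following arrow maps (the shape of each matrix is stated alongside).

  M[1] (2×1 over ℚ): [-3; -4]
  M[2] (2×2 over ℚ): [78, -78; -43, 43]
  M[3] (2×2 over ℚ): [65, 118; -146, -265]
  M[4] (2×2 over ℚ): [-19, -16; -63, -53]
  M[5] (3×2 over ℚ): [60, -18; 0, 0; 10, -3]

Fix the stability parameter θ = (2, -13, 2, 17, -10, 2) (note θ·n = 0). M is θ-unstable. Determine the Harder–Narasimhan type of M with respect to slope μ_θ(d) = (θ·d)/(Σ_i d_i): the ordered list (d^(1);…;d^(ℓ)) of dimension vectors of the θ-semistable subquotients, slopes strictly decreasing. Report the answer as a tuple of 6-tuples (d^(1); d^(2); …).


Barcode: M ≅ I[1,6], I[2,2], I[3,5], I[6,6]^2. HN layers by μ_θ (5 steps, strictly decreasing):
  μ^(1)=7/2; μ^(2)=3; μ^(3)=2; μ^(4)=-11/2; μ^(5)=-13

((0, 0, 0, 1, 1, 0); (0, 0, 0, 1, 1, 1); (0, 0, 2, 0, 0, 2); (1, 1, 0, 0, 0, 0); (0, 1, 0, 0, 0, 0))


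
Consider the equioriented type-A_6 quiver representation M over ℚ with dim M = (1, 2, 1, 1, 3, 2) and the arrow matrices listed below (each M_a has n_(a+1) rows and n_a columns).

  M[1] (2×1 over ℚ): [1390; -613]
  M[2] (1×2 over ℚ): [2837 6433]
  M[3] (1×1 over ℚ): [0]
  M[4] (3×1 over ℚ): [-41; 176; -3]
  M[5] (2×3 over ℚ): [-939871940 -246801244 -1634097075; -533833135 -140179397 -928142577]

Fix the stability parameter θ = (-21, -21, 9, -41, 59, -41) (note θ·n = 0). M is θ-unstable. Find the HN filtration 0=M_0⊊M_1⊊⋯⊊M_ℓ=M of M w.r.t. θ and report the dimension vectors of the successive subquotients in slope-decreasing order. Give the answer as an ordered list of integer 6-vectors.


Interval decomposition of M: I[1,3], I[2,2], I[4,6], I[5,5], I[5,6].
HN type (ℓ=4): μ^(1)=59; μ^(2)=9; μ^(3)=-21; μ^(4)=-41

((0, 0, 0, 0, 1, 0); (0, 0, 1, 0, 2, 2); (1, 2, 0, 0, 0, 0); (0, 0, 0, 1, 0, 0))


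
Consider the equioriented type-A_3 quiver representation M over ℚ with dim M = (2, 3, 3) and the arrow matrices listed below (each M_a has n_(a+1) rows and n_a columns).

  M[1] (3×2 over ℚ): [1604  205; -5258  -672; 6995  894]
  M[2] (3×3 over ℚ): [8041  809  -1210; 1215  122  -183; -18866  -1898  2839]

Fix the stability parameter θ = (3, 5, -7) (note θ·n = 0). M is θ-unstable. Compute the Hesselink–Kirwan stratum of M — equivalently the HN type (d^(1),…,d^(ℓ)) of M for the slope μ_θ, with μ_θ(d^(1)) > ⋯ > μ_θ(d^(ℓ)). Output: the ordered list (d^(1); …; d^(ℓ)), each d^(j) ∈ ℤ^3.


Barcode: M ≅ I[1,3]^2, I[2,3]. HN layers by μ_θ (2 steps, strictly decreasing):
  μ^(1)=1/3; μ^(2)=-1

((2, 2, 2); (0, 1, 1))


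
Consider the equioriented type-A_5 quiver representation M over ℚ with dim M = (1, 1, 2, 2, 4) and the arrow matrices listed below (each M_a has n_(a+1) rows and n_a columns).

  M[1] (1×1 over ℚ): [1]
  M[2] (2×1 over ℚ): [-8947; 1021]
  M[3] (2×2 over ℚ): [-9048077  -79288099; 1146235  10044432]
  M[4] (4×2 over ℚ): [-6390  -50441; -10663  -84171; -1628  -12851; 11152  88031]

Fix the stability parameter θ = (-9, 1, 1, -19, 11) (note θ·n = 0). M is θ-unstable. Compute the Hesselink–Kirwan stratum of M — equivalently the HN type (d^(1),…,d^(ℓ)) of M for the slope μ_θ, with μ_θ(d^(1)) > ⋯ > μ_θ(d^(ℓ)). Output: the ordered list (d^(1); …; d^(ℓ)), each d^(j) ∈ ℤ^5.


Via rank(M_{q-1}∘⋯∘M_p): M ≅ I[1,5], I[3,5], I[5,5]^2.
μ_θ-semistable layers: μ^(1)=11; μ^(2)=-17/3; μ^(3)=-9

((0, 0, 0, 0, 4); (0, 1, 1, 1, 0); (1, 0, 1, 1, 0))


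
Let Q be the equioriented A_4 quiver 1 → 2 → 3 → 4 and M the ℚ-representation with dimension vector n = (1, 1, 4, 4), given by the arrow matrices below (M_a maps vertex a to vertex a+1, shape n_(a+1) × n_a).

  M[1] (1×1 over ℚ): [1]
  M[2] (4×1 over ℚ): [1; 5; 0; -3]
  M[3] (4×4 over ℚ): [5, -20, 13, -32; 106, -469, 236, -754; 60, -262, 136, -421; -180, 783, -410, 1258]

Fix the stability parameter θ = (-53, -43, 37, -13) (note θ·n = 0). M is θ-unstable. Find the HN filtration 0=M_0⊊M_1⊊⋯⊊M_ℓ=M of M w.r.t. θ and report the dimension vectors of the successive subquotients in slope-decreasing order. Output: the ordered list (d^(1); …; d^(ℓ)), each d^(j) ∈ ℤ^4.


Via rank(M_{q-1}∘⋯∘M_p): M ≅ I[1,4], I[3,3], I[3,4]^2, I[4,4].
μ_θ-semistable layers: μ^(1)=37; μ^(2)=12; μ^(3)=-13; μ^(4)=-43; μ^(5)=-53

((0, 0, 1, 0); (0, 0, 3, 3); (0, 0, 0, 1); (0, 1, 0, 0); (1, 0, 0, 0))


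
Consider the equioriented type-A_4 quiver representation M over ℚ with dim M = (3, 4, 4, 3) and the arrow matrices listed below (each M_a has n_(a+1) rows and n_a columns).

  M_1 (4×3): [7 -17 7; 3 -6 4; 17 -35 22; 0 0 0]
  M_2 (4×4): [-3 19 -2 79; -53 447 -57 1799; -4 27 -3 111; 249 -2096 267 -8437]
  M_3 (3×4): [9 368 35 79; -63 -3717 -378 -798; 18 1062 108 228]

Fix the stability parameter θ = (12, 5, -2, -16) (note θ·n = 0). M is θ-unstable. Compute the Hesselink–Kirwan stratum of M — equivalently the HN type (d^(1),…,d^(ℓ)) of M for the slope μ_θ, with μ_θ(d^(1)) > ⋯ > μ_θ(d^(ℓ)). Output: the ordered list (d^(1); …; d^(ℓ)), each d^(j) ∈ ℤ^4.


Via rank(M_{q-1}∘⋯∘M_p): M ≅ I[1,3]^2, I[1,4], I[2,4], I[4,4].
μ_θ-semistable layers: μ^(1)=5; μ^(2)=-1/4; μ^(3)=-13/3; μ^(4)=-16

((2, 2, 2, 0); (1, 1, 1, 1); (0, 1, 1, 1); (0, 0, 0, 1))


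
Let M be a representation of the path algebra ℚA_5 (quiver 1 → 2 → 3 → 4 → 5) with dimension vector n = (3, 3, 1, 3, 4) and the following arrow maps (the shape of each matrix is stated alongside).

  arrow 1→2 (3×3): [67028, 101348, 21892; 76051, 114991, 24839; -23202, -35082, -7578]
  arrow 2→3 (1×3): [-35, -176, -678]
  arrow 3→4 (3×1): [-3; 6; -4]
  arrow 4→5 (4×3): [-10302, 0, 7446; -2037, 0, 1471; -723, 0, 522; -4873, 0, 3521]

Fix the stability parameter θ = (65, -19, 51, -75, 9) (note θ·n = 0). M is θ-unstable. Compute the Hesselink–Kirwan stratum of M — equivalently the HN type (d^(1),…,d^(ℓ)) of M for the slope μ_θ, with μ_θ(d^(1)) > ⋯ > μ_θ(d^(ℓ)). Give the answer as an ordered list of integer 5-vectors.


Barcode: M ≅ I[1,1]^2, I[1,2], I[2,2], I[2,5], I[4,4], I[4,5], I[5,5]^2. HN layers by μ_θ (6 steps, strictly decreasing):
  μ^(1)=65; μ^(2)=23; μ^(3)=9; μ^(4)=-12; μ^(5)=-19; μ^(6)=-75

((2, 0, 0, 0, 0); (1, 1, 0, 0, 0); (0, 0, 0, 0, 4); (0, 0, 1, 1, 0); (0, 2, 0, 0, 0); (0, 0, 0, 2, 0))


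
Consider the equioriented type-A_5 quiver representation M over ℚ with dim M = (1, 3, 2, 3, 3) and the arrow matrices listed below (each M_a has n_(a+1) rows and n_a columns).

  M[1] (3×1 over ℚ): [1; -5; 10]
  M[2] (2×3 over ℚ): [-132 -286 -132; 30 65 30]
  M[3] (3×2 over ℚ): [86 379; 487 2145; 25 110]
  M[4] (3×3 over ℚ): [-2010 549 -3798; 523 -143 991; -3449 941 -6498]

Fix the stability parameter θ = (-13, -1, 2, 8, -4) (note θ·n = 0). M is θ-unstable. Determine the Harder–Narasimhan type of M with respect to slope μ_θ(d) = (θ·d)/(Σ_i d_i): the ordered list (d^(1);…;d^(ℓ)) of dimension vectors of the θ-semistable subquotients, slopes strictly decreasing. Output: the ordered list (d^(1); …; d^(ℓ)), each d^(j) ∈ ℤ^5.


Interval decomposition of M: I[1,5], I[2,2]^2, I[3,5], I[4,5].
HN type (ℓ=3): μ^(1)=2; μ^(2)=-1; μ^(3)=-13

((0, 0, 2, 3, 3); (0, 3, 0, 0, 0); (1, 0, 0, 0, 0))


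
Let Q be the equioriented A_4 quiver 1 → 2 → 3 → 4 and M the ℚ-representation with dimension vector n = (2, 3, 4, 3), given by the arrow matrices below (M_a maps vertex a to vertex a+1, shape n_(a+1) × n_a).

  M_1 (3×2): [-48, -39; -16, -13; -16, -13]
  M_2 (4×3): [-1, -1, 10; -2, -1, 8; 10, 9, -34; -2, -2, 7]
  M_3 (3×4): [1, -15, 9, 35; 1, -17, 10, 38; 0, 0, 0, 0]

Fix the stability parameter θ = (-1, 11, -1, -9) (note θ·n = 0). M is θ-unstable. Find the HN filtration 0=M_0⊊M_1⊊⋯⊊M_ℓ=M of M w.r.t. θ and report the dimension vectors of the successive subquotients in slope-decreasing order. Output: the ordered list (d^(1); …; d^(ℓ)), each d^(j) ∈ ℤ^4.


Barcode: M ≅ I[1,1], I[1,4], I[2,3], I[2,4], I[3,3], I[4,4]. HN layers by μ_θ (4 steps, strictly decreasing):
  μ^(1)=5; μ^(2)=1/3; μ^(3)=-1; μ^(4)=-9

((0, 1, 1, 0); (0, 2, 2, 2); (2, 0, 1, 0); (0, 0, 0, 1))


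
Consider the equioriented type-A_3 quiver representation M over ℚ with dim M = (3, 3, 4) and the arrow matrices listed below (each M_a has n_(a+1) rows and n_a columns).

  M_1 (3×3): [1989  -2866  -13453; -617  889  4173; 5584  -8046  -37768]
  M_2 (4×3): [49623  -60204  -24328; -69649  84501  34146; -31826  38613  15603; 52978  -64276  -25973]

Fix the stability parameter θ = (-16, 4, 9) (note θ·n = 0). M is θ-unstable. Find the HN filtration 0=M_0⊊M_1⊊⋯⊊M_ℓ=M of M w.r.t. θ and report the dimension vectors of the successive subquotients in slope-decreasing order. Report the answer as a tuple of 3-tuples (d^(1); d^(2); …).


Barcode: M ≅ I[1,1], I[1,3]^2, I[2,3], I[3,3]. HN layers by μ_θ (3 steps, strictly decreasing):
  μ^(1)=9; μ^(2)=4; μ^(3)=-16

((0, 0, 4); (0, 3, 0); (3, 0, 0))


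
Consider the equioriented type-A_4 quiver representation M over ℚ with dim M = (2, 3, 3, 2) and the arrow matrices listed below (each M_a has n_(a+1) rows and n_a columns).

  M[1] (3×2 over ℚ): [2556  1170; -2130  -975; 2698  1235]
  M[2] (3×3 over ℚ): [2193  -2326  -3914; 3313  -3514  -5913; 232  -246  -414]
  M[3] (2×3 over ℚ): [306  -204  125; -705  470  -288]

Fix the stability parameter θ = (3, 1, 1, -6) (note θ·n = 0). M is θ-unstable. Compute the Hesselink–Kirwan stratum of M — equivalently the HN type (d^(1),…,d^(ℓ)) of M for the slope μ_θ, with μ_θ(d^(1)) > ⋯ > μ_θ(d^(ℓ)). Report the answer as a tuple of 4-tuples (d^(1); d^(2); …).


Via rank(M_{q-1}∘⋯∘M_p): M ≅ I[1,1], I[1,3], I[2,4]^2.
μ_θ-semistable layers: μ^(1)=3; μ^(2)=5/3; μ^(3)=-4/3

((1, 0, 0, 0); (1, 1, 1, 0); (0, 2, 2, 2))


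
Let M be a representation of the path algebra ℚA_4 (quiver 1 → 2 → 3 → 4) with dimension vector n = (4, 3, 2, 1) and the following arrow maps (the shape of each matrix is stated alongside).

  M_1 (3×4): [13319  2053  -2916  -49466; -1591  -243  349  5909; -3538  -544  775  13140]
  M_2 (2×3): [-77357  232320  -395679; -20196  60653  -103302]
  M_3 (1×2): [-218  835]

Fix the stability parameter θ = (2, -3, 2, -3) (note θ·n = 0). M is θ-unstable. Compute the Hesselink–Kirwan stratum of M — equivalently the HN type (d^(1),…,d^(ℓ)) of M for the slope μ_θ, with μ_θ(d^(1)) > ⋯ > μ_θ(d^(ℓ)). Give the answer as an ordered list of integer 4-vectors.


Barcode: M ≅ I[1,1], I[1,2], I[1,3], I[1,4]. HN layers by μ_θ (2 steps, strictly decreasing):
  μ^(1)=2; μ^(2)=-1/2

((1, 0, 1, 0); (3, 3, 1, 1))


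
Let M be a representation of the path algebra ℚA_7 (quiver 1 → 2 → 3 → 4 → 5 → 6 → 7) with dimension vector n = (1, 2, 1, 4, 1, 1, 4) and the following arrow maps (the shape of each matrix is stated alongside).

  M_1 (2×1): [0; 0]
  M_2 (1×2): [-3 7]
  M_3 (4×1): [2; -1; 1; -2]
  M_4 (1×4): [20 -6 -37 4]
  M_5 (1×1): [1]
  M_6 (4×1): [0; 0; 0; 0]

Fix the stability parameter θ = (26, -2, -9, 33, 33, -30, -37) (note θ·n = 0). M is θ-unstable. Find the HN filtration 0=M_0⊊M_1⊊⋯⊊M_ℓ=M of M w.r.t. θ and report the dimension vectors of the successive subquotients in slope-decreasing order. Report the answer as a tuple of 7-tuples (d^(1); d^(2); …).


Via rank(M_{q-1}∘⋯∘M_p): M ≅ I[1,1], I[2,2], I[2,6], I[4,4]^3, I[7,7]^4.
μ_θ-semistable layers: μ^(1)=33; μ^(2)=26; μ^(3)=12; μ^(4)=-2; μ^(5)=-11/2; μ^(6)=-37

((0, 0, 0, 3, 0, 0, 0); (1, 0, 0, 0, 0, 0, 0); (0, 0, 0, 1, 1, 1, 0); (0, 1, 0, 0, 0, 0, 0); (0, 1, 1, 0, 0, 0, 0); (0, 0, 0, 0, 0, 0, 4))


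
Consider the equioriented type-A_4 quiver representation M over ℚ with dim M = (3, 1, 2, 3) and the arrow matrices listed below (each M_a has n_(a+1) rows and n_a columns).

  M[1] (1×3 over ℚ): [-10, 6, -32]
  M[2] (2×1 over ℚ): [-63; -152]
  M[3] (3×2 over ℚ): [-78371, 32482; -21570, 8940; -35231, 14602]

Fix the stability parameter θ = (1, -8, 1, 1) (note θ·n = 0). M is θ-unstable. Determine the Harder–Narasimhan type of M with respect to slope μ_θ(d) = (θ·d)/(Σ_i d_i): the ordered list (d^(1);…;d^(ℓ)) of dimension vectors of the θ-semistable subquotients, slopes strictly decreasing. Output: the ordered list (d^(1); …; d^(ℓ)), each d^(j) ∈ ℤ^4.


Via rank(M_{q-1}∘⋯∘M_p): M ≅ I[1,1]^2, I[1,4], I[3,3], I[4,4]^2.
μ_θ-semistable layers: μ^(1)=1; μ^(2)=-7/2

((2, 0, 2, 3); (1, 1, 0, 0))


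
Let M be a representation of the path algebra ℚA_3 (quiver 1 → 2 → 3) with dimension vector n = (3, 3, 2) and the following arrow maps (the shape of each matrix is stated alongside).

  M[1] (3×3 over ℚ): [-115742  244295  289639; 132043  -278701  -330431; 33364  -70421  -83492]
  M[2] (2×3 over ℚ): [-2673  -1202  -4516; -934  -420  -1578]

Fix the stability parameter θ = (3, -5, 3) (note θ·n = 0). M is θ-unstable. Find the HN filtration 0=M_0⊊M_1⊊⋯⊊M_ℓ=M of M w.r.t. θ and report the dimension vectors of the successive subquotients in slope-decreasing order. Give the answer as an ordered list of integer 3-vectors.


Via rank(M_{q-1}∘⋯∘M_p): M ≅ I[1,2], I[1,3]^2.
μ_θ-semistable layers: μ^(1)=3; μ^(2)=-1

((0, 0, 2); (3, 3, 0))


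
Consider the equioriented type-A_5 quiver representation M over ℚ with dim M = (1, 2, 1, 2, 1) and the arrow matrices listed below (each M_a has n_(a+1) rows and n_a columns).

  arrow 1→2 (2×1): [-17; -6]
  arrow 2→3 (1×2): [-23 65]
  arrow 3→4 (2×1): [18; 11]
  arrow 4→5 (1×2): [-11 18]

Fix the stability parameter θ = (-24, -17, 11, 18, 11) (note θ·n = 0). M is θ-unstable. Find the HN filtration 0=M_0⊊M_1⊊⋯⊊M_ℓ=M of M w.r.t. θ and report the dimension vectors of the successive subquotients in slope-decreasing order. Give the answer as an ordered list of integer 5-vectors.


Via rank(M_{q-1}∘⋯∘M_p): M ≅ I[1,4], I[2,2], I[4,5].
μ_θ-semistable layers: μ^(1)=18; μ^(2)=29/2; μ^(3)=11; μ^(4)=-17; μ^(5)=-24

((0, 0, 0, 1, 0); (0, 0, 0, 1, 1); (0, 0, 1, 0, 0); (0, 2, 0, 0, 0); (1, 0, 0, 0, 0))


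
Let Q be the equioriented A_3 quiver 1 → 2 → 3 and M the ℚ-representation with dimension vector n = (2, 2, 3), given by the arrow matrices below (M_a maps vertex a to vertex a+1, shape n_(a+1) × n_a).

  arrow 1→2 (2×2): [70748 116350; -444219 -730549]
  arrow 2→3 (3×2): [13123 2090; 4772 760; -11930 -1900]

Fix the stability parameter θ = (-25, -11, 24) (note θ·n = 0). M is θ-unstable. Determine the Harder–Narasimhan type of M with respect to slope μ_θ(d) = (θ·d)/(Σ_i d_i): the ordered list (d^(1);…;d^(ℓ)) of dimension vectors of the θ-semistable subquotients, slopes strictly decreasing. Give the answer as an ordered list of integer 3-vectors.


Barcode: M ≅ I[1,2], I[1,3], I[3,3]^2. HN layers by μ_θ (3 steps, strictly decreasing):
  μ^(1)=24; μ^(2)=-11; μ^(3)=-25

((0, 0, 3); (0, 2, 0); (2, 0, 0))


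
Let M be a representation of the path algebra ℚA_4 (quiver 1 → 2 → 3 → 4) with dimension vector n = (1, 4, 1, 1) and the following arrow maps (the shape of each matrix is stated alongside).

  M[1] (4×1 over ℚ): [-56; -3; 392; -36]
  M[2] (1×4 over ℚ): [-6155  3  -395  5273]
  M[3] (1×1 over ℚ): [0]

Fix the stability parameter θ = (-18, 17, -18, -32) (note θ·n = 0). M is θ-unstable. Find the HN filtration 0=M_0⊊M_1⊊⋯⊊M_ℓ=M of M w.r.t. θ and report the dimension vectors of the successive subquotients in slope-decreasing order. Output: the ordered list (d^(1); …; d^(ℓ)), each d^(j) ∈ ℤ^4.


Via rank(M_{q-1}∘⋯∘M_p): M ≅ I[1,3], I[2,2]^3, I[4,4].
μ_θ-semistable layers: μ^(1)=17; μ^(2)=-1/2; μ^(3)=-18; μ^(4)=-32

((0, 3, 0, 0); (0, 1, 1, 0); (1, 0, 0, 0); (0, 0, 0, 1))


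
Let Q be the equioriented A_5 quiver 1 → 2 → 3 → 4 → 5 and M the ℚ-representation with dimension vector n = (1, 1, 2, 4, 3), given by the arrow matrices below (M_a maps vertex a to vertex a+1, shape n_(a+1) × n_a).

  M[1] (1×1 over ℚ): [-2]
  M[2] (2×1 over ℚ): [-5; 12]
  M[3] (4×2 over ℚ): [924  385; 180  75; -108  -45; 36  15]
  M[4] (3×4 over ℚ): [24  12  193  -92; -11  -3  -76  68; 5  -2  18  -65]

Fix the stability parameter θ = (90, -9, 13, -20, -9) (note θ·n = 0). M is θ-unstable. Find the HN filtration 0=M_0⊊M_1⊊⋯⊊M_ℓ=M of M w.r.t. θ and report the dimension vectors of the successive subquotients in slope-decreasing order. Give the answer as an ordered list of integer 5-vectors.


Barcode: M ≅ I[1,3], I[3,5], I[4,4], I[4,5]^2. HN layers by μ_θ (4 steps, strictly decreasing):
  μ^(1)=94/3; μ^(2)=-16/3; μ^(3)=-9; μ^(4)=-20

((1, 1, 1, 0, 0); (0, 0, 1, 1, 1); (0, 0, 0, 0, 2); (0, 0, 0, 3, 0))


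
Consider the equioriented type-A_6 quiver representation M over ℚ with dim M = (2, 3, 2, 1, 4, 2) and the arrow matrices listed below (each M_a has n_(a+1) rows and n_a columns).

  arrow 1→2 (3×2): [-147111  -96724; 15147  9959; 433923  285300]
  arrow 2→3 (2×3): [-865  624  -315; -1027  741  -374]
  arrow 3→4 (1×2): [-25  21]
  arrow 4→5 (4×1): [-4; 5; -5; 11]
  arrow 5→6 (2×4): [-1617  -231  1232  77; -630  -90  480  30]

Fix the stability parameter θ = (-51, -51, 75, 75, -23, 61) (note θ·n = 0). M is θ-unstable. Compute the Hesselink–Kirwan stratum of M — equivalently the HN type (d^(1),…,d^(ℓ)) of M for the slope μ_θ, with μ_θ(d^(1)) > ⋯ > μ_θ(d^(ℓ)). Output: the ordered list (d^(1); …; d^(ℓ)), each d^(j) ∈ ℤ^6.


Interval decomposition of M: I[1,3], I[1,5], I[2,2], I[5,5]^2, I[5,6], I[6,6].
HN type (ℓ=5): μ^(1)=75; μ^(2)=61; μ^(3)=127/3; μ^(4)=-23; μ^(5)=-51

((0, 0, 1, 0, 0, 0); (0, 0, 0, 0, 0, 2); (0, 0, 1, 1, 1, 0); (0, 0, 0, 0, 3, 0); (2, 3, 0, 0, 0, 0))


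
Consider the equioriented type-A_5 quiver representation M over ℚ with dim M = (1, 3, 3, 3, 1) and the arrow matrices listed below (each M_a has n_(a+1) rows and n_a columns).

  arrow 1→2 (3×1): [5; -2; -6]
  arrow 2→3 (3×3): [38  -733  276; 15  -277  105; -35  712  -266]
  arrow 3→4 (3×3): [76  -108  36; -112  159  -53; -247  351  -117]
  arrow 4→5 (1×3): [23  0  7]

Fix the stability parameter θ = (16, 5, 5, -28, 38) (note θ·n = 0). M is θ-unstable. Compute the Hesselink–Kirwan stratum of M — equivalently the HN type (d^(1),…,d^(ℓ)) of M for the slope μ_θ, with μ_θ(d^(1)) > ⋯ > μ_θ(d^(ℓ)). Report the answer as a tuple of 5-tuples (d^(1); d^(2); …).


Barcode: M ≅ I[1,3], I[2,4], I[2,5], I[4,4]. HN layers by μ_θ (4 steps, strictly decreasing):
  μ^(1)=38; μ^(2)=26/3; μ^(3)=-6; μ^(4)=-28

((0, 0, 0, 0, 1); (1, 1, 1, 0, 0); (0, 2, 2, 2, 0); (0, 0, 0, 1, 0))


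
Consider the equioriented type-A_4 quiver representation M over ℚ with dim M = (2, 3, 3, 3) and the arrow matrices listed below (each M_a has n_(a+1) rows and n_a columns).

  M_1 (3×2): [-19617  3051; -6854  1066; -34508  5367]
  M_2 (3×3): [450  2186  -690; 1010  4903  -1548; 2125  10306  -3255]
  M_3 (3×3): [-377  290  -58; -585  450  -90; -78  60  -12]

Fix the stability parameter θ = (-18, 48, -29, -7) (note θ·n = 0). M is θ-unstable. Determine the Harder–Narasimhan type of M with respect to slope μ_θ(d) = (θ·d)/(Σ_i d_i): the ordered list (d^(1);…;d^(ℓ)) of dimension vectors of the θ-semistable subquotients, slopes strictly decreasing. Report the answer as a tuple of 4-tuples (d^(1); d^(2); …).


Via rank(M_{q-1}∘⋯∘M_p): M ≅ I[1,2], I[1,3], I[2,3], I[3,4], I[4,4]^2.
μ_θ-semistable layers: μ^(1)=48; μ^(2)=19/2; μ^(3)=-7; μ^(4)=-18; μ^(5)=-29

((0, 1, 0, 0); (0, 2, 2, 0); (0, 0, 0, 3); (2, 0, 0, 0); (0, 0, 1, 0))


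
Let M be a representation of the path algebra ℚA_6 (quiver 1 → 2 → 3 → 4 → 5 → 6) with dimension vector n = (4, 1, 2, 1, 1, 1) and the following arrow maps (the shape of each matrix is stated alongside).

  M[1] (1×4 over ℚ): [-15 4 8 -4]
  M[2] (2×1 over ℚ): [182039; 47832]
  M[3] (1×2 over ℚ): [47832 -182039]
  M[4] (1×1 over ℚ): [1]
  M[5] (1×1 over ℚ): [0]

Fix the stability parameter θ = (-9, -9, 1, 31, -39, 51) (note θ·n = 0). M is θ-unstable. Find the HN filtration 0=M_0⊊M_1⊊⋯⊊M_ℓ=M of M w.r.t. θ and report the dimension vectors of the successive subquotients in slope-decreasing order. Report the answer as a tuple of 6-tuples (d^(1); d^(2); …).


Via rank(M_{q-1}∘⋯∘M_p): M ≅ I[1,1]^3, I[1,3], I[3,5], I[6,6].
μ_θ-semistable layers: μ^(1)=51; μ^(2)=1; μ^(3)=-7/3; μ^(4)=-9

((0, 0, 0, 0, 0, 1); (0, 0, 1, 0, 0, 0); (0, 0, 1, 1, 1, 0); (4, 1, 0, 0, 0, 0))


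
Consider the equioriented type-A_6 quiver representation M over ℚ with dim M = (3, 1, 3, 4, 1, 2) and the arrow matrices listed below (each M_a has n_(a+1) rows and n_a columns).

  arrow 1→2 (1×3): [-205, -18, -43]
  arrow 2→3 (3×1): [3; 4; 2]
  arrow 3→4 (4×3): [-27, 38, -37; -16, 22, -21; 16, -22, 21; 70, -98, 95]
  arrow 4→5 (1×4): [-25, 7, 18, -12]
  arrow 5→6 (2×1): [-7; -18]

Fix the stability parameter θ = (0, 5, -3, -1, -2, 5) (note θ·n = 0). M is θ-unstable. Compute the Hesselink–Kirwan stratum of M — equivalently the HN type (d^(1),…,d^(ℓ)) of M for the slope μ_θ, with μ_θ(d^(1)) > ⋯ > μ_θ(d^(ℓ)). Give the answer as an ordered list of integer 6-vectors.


Barcode: M ≅ I[1,1]^2, I[1,6], I[3,3], I[3,4], I[4,4]^2, I[6,6]. HN layers by μ_θ (5 steps, strictly decreasing):
  μ^(1)=5; μ^(2)=0; μ^(3)=-1/5; μ^(4)=-1; μ^(5)=-3

((0, 0, 0, 0, 0, 2); (2, 0, 0, 0, 0, 0); (1, 1, 1, 1, 1, 0); (0, 0, 0, 3, 0, 0); (0, 0, 2, 0, 0, 0))


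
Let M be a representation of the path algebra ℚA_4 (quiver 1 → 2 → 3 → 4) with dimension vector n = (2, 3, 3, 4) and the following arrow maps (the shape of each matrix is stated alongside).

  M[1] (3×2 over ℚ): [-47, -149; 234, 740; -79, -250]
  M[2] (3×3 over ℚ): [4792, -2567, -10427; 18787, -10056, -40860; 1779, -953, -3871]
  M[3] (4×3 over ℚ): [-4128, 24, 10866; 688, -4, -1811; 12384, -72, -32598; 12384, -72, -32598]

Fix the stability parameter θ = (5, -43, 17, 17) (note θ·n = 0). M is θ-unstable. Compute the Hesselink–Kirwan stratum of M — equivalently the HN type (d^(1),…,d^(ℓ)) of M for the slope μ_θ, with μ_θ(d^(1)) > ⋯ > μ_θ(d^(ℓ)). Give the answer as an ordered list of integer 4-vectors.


Via rank(M_{q-1}∘⋯∘M_p): M ≅ I[1,3], I[1,4], I[2,3], I[4,4]^3.
μ_θ-semistable layers: μ^(1)=17; μ^(2)=-19; μ^(3)=-43

((0, 0, 3, 4); (2, 2, 0, 0); (0, 1, 0, 0))


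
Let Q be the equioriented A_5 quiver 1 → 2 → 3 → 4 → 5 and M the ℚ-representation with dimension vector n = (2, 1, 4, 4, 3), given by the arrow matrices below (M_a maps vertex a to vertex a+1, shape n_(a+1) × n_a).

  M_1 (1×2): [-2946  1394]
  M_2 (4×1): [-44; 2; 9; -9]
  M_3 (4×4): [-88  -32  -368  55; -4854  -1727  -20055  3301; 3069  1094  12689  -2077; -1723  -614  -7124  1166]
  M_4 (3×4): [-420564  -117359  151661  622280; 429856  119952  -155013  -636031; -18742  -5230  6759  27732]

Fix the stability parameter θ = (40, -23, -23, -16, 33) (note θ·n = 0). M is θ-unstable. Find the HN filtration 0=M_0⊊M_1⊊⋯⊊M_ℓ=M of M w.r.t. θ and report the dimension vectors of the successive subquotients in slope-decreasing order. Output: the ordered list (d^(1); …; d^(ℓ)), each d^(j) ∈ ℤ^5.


Interval decomposition of M: I[1,1], I[1,4], I[3,5]^3.
HN type (ℓ=5): μ^(1)=40; μ^(2)=33; μ^(3)=-11/2; μ^(4)=-16; μ^(5)=-23

((1, 0, 0, 0, 0); (0, 0, 0, 0, 3); (1, 1, 1, 1, 0); (0, 0, 0, 3, 0); (0, 0, 3, 0, 0))


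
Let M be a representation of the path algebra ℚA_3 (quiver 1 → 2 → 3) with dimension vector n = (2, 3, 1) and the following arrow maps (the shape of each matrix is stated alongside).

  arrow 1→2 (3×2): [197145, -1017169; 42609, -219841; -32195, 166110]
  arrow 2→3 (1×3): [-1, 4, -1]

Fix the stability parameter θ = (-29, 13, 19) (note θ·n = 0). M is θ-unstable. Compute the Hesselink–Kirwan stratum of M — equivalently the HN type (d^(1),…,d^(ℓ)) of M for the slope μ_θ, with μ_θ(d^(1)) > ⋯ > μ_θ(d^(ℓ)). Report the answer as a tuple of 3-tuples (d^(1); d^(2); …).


Interval decomposition of M: I[1,2], I[1,3], I[2,2].
HN type (ℓ=3): μ^(1)=19; μ^(2)=13; μ^(3)=-29

((0, 0, 1); (0, 3, 0); (2, 0, 0))


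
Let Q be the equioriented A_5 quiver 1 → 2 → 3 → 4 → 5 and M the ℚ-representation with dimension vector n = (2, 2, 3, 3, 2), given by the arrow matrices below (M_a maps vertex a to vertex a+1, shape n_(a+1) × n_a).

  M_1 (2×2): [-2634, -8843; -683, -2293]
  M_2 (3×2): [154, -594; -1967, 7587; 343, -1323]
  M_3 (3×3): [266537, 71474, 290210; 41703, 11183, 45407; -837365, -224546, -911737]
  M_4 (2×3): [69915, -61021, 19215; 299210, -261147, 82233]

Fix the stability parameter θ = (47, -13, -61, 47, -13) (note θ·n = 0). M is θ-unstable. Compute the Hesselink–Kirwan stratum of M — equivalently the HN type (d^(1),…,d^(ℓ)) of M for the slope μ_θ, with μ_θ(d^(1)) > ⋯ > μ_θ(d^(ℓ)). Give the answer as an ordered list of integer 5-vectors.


Interval decomposition of M: I[1,2], I[1,5], I[3,4], I[3,5].
HN type (ℓ=4): μ^(1)=47; μ^(2)=17; μ^(3)=-9; μ^(4)=-61

((0, 0, 0, 1, 0); (1, 1, 0, 2, 2); (1, 1, 1, 0, 0); (0, 0, 2, 0, 0))


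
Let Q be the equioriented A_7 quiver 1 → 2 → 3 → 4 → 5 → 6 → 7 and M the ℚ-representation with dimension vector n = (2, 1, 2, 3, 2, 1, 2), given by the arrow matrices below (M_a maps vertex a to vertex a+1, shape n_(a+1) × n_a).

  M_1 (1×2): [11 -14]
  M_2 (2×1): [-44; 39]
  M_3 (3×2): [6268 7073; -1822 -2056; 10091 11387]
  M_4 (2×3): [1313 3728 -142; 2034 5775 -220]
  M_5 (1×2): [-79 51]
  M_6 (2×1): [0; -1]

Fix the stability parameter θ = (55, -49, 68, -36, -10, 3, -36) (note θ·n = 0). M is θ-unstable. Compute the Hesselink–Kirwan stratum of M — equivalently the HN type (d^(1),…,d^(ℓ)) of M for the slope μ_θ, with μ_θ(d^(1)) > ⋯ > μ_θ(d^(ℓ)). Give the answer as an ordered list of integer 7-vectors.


Interval decomposition of M: I[1,1], I[1,7], I[3,5], I[4,4], I[7,7].
HN type (ℓ=4): μ^(1)=55; μ^(2)=22/3; μ^(3)=-5/7; μ^(4)=-36

((1, 0, 0, 0, 0, 0, 0); (0, 0, 1, 1, 1, 0, 0); (1, 1, 1, 1, 1, 1, 1); (0, 0, 0, 1, 0, 0, 1))
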